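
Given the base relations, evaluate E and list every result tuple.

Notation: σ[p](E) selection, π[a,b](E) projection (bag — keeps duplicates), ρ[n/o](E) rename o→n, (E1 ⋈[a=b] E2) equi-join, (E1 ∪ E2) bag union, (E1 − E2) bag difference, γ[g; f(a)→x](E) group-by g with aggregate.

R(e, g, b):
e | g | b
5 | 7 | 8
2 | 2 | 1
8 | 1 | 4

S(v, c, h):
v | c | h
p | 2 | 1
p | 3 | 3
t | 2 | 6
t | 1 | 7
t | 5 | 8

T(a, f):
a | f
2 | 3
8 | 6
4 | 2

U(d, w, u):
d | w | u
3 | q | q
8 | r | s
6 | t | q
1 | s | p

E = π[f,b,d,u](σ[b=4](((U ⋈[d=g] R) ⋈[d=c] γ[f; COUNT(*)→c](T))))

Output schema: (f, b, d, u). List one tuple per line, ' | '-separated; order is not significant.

Per-node cardinality:
  U → 4
  R → 3
  (U ⋈[d=g] R) → 1
  T → 3
  γ[f; COUNT(*)→c](T) → 3
  ((U ⋈[d=g] R) ⋈[d=c] γ[f; COUNT(*)→c](T)) → 3
  σ[b=4](((U ⋈[d=g] R) ⋈[d=c] γ[f; COUNT(*)→c](T))) → 3
  π[f,b,d,u](σ[b=4](((U ⋈[d=g] R) ⋈[d=c] γ[f; COUNT(*)→c](T)))) → 3

== RESULT ==
f | b | d | u
2 | 4 | 1 | p
3 | 4 | 1 | p
6 | 4 | 1 | p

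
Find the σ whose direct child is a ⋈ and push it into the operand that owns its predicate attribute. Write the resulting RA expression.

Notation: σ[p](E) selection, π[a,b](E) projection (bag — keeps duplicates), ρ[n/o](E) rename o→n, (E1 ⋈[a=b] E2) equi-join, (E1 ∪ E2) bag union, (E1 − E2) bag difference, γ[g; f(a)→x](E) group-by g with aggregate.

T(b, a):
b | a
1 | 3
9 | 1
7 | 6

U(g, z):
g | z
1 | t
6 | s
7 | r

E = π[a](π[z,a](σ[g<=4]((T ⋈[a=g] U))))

σ filters on g, owned by the right side.
E' = π[a](π[z,a]((T ⋈[a=g] σ[g<=4](U))))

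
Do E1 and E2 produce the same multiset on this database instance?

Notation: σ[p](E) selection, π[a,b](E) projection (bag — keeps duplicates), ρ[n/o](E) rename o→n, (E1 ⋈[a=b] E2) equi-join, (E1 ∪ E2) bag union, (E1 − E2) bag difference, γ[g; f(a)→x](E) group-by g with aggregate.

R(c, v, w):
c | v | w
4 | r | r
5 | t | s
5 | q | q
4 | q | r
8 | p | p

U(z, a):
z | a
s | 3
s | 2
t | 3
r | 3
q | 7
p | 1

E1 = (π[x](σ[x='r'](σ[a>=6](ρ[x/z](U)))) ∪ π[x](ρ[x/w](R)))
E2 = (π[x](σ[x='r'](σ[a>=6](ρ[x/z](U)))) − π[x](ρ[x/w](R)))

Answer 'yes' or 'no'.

E1 stepwise |·|:
  U → 6
  ρ[x/z](U) → 6
  σ[a>=6](ρ[x/z](U)) → 1
  σ[x='r'](σ[a>=6](ρ[x/z](U))) → 0
  π[x](σ[x='r'](σ[a>=6](ρ[x/z](U)))) → 0
  R → 5
  ρ[x/w](R) → 5
  π[x](ρ[x/w](R)) → 5
  (π[x](σ[x='r'](σ[a>=6](ρ[x/z](U)))) ∪ π[x](ρ[x/w](R))) → 5
E2 stepwise |·|:
  U → 6
  ρ[x/z](U) → 6
  σ[a>=6](ρ[x/z](U)) → 1
  σ[x='r'](σ[a>=6](ρ[x/z](U))) → 0
  π[x](σ[x='r'](σ[a>=6](ρ[x/z](U)))) → 0
  R → 5
  ρ[x/w](R) → 5
  π[x](ρ[x/w](R)) → 5
  (π[x](σ[x='r'](σ[a>=6](ρ[x/z](U)))) − π[x](ρ[x/w](R))) → 0

E1 result:
x
p
q
r
r
s
E2 result:
x
(0 rows)
Witness: ('p',) appears 1× in E1 but 0× in E2.

no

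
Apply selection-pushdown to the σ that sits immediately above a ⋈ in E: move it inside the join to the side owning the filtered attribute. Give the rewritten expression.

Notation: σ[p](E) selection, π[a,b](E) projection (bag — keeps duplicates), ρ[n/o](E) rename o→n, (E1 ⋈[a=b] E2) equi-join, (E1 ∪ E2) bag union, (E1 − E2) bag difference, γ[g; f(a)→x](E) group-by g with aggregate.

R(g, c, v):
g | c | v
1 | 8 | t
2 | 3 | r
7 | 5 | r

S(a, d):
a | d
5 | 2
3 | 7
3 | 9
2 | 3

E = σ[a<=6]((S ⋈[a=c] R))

σ filters on a, owned by the left side.
E' = (σ[a<=6](S) ⋈[a=c] R)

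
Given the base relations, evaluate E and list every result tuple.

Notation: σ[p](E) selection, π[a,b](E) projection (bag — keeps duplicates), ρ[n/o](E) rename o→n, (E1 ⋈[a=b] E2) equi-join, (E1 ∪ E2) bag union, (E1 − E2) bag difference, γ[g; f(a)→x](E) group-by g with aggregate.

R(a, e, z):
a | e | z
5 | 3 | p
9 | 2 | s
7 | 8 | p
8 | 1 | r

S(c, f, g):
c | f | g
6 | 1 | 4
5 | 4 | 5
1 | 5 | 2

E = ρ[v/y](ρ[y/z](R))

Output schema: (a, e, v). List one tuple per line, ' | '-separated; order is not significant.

Per-node cardinality:
  R → 4
  ρ[y/z](R) → 4
  ρ[v/y](ρ[y/z](R)) → 4

== RESULT ==
a | e | v
5 | 3 | p
7 | 8 | p
8 | 1 | r
9 | 2 | s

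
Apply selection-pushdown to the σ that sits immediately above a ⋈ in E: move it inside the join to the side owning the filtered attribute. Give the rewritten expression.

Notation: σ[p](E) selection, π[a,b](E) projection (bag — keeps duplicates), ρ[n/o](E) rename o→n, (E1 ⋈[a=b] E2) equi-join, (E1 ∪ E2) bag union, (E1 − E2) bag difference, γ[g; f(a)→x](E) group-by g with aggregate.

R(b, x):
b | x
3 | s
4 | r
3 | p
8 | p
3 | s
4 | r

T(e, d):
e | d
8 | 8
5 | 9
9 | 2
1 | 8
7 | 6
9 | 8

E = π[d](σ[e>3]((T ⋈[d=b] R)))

σ filters on e, owned by the left side.
E' = π[d]((σ[e>3](T) ⋈[d=b] R))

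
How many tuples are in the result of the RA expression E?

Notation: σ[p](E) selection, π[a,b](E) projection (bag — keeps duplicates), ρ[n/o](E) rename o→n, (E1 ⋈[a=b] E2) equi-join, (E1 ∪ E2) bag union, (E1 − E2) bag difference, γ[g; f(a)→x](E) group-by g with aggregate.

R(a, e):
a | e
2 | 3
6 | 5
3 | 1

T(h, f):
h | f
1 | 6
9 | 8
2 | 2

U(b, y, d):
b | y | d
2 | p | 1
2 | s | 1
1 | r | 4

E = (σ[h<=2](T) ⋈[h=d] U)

Per-node cardinality:
  T → 3
  σ[h<=2](T) → 2
  U → 3
  (σ[h<=2](T) ⋈[h=d] U) → 2

|E| = 2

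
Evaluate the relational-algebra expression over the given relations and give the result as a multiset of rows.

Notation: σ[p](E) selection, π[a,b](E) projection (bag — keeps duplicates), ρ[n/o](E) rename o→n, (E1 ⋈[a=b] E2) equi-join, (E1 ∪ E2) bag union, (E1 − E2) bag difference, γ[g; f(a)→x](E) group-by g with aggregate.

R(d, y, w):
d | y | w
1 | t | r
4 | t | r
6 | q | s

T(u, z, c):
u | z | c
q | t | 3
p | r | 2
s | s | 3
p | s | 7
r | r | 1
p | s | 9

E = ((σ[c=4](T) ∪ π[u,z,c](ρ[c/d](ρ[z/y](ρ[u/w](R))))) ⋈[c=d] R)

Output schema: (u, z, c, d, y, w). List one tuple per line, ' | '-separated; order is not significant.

Per-node cardinality:
  T → 6
  σ[c=4](T) → 0
  R → 3
  ρ[u/w](R) → 3
  ρ[z/y](ρ[u/w](R)) → 3
  ρ[c/d](ρ[z/y](ρ[u/w](R))) → 3
  π[u,z,c](ρ[c/d](ρ[z/y](ρ[u/w](R)))) → 3
  (σ[c=4](T) ∪ π[u,z,c](ρ[c/d](ρ[z/y](ρ[u/w](R))))) → 3
  R → 3
  ((σ[c=4](T) ∪ π[u,z,c](ρ[c/d](ρ[z/y](ρ[u/w](R))))) ⋈[c=d] R) → 3

== RESULT ==
u | z | c | d | y | w
r | t | 1 | 1 | t | r
r | t | 4 | 4 | t | r
s | q | 6 | 6 | q | s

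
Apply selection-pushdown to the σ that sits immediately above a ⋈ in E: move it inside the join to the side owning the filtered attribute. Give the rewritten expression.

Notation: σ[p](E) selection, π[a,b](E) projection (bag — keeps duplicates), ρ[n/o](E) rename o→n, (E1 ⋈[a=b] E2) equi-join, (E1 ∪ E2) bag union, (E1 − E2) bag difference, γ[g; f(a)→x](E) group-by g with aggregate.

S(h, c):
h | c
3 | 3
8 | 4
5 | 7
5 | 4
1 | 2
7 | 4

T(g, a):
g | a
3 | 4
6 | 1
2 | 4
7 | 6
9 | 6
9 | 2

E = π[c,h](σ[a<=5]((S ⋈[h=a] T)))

σ filters on a, owned by the right side.
E' = π[c,h]((S ⋈[h=a] σ[a<=5](T)))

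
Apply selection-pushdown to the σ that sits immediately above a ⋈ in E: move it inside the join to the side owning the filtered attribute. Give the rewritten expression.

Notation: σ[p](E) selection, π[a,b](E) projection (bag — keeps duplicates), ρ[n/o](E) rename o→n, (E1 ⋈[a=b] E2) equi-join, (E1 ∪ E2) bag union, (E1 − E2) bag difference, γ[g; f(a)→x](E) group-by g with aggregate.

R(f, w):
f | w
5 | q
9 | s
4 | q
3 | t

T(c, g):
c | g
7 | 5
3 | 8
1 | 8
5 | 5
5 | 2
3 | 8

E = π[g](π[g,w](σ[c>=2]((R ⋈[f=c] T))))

σ filters on c, owned by the right side.
E' = π[g](π[g,w]((R ⋈[f=c] σ[c>=2](T))))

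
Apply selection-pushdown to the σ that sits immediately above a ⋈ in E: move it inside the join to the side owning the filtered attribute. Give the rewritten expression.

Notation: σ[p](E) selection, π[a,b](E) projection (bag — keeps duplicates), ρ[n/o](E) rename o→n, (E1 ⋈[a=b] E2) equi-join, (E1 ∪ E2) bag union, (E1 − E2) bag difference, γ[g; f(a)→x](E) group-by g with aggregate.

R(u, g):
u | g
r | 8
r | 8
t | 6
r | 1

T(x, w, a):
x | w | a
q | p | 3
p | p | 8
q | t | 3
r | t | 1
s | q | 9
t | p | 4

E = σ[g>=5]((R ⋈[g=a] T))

σ filters on g, owned by the left side.
E' = (σ[g>=5](R) ⋈[g=a] T)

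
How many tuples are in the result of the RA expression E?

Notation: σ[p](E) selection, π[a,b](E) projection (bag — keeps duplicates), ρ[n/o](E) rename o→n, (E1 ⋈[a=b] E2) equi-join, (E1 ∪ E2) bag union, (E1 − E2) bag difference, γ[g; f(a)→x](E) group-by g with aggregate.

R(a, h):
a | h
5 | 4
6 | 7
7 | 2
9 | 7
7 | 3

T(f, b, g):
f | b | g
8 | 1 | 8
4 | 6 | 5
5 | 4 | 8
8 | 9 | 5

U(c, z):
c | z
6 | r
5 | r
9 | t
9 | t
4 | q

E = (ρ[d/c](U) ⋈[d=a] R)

Row counts bottom-up:
  U → 5
  ρ[d/c](U) → 5
  R → 5
  (ρ[d/c](U) ⋈[d=a] R) → 4

|E| = 4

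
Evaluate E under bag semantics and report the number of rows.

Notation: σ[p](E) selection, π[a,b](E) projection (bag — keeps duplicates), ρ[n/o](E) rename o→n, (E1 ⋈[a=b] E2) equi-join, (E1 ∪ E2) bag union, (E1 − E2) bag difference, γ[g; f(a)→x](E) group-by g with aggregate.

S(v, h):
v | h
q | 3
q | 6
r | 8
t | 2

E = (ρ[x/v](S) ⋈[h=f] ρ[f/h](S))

Row counts bottom-up:
  S → 4
  ρ[x/v](S) → 4
  S → 4
  ρ[f/h](S) → 4
  (ρ[x/v](S) ⋈[h=f] ρ[f/h](S)) → 4

|E| = 4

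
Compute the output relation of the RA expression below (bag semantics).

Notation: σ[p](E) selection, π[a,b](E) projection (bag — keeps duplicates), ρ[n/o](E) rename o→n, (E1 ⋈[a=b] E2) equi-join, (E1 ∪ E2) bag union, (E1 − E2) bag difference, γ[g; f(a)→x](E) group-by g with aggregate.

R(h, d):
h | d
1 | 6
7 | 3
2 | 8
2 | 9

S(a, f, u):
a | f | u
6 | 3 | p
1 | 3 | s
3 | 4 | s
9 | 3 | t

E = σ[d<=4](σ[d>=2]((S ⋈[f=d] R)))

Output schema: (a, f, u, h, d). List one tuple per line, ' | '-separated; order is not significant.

Row counts bottom-up:
  S → 4
  R → 4
  (S ⋈[f=d] R) → 3
  σ[d>=2]((S ⋈[f=d] R)) → 3
  σ[d<=4](σ[d>=2]((S ⋈[f=d] R))) → 3

== RESULT ==
a | f | u | h | d
1 | 3 | s | 7 | 3
6 | 3 | p | 7 | 3
9 | 3 | t | 7 | 3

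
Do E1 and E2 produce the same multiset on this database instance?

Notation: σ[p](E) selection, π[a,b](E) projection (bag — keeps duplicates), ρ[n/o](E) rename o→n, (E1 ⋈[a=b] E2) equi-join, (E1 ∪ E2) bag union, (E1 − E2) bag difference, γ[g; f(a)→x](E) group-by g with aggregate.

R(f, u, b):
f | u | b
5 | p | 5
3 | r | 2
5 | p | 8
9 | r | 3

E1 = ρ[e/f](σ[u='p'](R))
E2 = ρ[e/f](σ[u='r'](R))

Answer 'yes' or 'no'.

E1 per-node cardinality:
  R → 4
  σ[u='p'](R) → 2
  ρ[e/f](σ[u='p'](R)) → 2
E2 per-node cardinality:
  R → 4
  σ[u='r'](R) → 2
  ρ[e/f](σ[u='r'](R)) → 2

E1 result:
e | u | b
5 | p | 5
5 | p | 8
E2 result:
e | u | b
3 | r | 2
9 | r | 3
Witness: (5, 'p', 5) appears 1× in E1 but 0× in E2.

no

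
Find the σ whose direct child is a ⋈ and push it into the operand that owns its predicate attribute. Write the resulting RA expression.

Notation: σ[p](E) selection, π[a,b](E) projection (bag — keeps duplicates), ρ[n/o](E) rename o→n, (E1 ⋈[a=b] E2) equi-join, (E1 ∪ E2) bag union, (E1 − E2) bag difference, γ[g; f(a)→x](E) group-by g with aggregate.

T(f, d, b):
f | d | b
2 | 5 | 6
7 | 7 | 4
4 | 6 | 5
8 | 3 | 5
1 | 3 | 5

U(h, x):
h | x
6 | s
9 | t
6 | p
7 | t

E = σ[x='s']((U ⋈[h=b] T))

σ filters on x, owned by the left side.
E' = (σ[x='s'](U) ⋈[h=b] T)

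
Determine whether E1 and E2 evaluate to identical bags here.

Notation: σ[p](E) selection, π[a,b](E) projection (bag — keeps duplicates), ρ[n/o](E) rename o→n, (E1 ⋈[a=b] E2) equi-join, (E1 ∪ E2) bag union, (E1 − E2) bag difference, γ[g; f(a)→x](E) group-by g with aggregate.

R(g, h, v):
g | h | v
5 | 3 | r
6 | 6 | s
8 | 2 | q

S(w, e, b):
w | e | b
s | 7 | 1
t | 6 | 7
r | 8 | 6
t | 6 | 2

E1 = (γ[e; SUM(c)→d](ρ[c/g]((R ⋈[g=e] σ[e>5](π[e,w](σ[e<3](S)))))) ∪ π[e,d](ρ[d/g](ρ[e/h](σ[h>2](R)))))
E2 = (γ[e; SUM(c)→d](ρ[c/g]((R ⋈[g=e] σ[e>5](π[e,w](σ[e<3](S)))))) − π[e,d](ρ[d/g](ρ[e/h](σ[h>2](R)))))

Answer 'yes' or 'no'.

E1 per-node cardinality:
  R → 3
  S → 4
  σ[e<3](S) → 0
  π[e,w](σ[e<3](S)) → 0
  σ[e>5](π[e,w](σ[e<3](S))) → 0
  (R ⋈[g=e] σ[e>5](π[e,w](σ[e<3](S)))) → 0
  ρ[c/g]((R ⋈[g=e] σ[e>5](π[e,w](σ[e<3](S))))) → 0
  γ[e; SUM(c)→d](ρ[c/g]((R ⋈[g=e] σ[e>5](π[e,w](σ[e<3](S)))))) → 0
  R → 3
  σ[h>2](R) → 2
  ρ[e/h](σ[h>2](R)) → 2
  ρ[d/g](ρ[e/h](σ[h>2](R))) → 2
  π[e,d](ρ[d/g](ρ[e/h](σ[h>2](R)))) → 2
  (γ[e; SUM(c)→d](ρ[c/g]((R ⋈[g=e] σ[e>5](π[e,w](σ[e<3](S)))))) ∪ π[e,d](ρ[d/g](ρ[e/h](σ[h>2](R))))) → 2
E2 per-node cardinality:
  R → 3
  S → 4
  σ[e<3](S) → 0
  π[e,w](σ[e<3](S)) → 0
  σ[e>5](π[e,w](σ[e<3](S))) → 0
  (R ⋈[g=e] σ[e>5](π[e,w](σ[e<3](S)))) → 0
  ρ[c/g]((R ⋈[g=e] σ[e>5](π[e,w](σ[e<3](S))))) → 0
  γ[e; SUM(c)→d](ρ[c/g]((R ⋈[g=e] σ[e>5](π[e,w](σ[e<3](S)))))) → 0
  R → 3
  σ[h>2](R) → 2
  ρ[e/h](σ[h>2](R)) → 2
  ρ[d/g](ρ[e/h](σ[h>2](R))) → 2
  π[e,d](ρ[d/g](ρ[e/h](σ[h>2](R)))) → 2
  (γ[e; SUM(c)→d](ρ[c/g]((R ⋈[g=e] σ[e>5](π[e,w](σ[e<3](S)))))) − π[e,d](ρ[d/g](ρ[e/h](σ[h>2](R))))) → 0

E1 result:
e | d
3 | 5
6 | 6
E2 result:
e | d
(0 rows)
Witness: (6, 6) appears 1× in E1 but 0× in E2.

no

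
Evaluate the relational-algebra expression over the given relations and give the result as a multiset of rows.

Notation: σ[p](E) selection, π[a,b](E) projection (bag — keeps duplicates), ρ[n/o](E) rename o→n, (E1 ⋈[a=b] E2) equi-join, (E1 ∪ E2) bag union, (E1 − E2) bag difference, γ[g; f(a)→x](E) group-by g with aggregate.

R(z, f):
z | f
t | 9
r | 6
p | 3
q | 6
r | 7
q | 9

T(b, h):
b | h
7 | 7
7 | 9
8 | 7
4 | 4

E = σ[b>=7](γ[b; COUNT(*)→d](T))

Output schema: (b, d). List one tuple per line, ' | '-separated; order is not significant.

Stepwise |·|:
  T → 4
  γ[b; COUNT(*)→d](T) → 3
  σ[b>=7](γ[b; COUNT(*)→d](T)) → 2

== RESULT ==
b | d
7 | 2
8 | 1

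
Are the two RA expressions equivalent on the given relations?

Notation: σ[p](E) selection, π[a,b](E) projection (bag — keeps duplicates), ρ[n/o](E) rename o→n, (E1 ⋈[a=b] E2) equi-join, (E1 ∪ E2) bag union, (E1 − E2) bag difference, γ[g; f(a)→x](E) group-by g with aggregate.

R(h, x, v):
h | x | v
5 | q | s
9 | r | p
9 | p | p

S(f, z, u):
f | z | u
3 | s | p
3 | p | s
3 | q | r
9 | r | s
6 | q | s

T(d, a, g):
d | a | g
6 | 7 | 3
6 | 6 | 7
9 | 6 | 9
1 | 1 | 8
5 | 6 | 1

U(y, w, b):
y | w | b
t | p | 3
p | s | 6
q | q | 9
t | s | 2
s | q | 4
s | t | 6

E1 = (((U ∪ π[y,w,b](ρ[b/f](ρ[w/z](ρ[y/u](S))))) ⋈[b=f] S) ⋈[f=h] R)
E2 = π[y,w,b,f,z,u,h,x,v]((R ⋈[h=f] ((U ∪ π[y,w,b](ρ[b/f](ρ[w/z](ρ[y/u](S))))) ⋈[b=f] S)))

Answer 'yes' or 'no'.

E1 subexpression sizes:
  U → 6
  S → 5
  ρ[y/u](S) → 5
  ρ[w/z](ρ[y/u](S)) → 5
  ρ[b/f](ρ[w/z](ρ[y/u](S))) → 5
  π[y,w,b](ρ[b/f](ρ[w/z](ρ[y/u](S)))) → 5
  (U ∪ π[y,w,b](ρ[b/f](ρ[w/z](ρ[y/u](S))))) → 11
  S → 5
  ((U ∪ π[y,w,b](ρ[b/f](ρ[w/z](ρ[y/u](S))))) ⋈[b=f] S) → 17
  R → 3
  (((U ∪ π[y,w,b](ρ[b/f](ρ[w/z](ρ[y/u](S))))) ⋈[b=f] S) ⋈[f=h] R) → 4
E2 subexpression sizes:
  R → 3
  U → 6
  S → 5
  ρ[y/u](S) → 5
  ρ[w/z](ρ[y/u](S)) → 5
  ρ[b/f](ρ[w/z](ρ[y/u](S))) → 5
  π[y,w,b](ρ[b/f](ρ[w/z](ρ[y/u](S)))) → 5
  (U ∪ π[y,w,b](ρ[b/f](ρ[w/z](ρ[y/u](S))))) → 11
  S → 5
  ((U ∪ π[y,w,b](ρ[b/f](ρ[w/z](ρ[y/u](S))))) ⋈[b=f] S) → 17
  (R ⋈[h=f] ((U ∪ π[y,w,b](ρ[b/f](ρ[w/z](ρ[y/u](S))))) ⋈[b=f] S)) → 4
  π[y,w,b,f,z,u,h,x,v]((R ⋈[h=f] ((U ∪ π[y,w,b](ρ[b/f](ρ[w/z](ρ[y/u](S))))) ⋈[b=f] S))) → 4

E1 and E2 produce the same multiset:
y | w | b | f | z | u | h | x | v
q | q | 9 | 9 | r | s | 9 | p | p
q | q | 9 | 9 | r | s | 9 | r | p
s | r | 9 | 9 | r | s | 9 | p | p
s | r | 9 | 9 | r | s | 9 | r | p

yes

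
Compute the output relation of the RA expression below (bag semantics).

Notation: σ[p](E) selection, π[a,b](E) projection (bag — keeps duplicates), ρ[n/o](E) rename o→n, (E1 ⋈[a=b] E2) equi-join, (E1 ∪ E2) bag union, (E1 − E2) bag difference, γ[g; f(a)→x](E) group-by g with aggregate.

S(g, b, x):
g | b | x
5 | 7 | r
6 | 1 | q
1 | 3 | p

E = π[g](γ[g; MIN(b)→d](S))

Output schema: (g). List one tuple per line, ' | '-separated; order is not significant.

Stepwise |·|:
  S → 3
  γ[g; MIN(b)→d](S) → 3
  π[g](γ[g; MIN(b)→d](S)) → 3

== RESULT ==
g
1
5
6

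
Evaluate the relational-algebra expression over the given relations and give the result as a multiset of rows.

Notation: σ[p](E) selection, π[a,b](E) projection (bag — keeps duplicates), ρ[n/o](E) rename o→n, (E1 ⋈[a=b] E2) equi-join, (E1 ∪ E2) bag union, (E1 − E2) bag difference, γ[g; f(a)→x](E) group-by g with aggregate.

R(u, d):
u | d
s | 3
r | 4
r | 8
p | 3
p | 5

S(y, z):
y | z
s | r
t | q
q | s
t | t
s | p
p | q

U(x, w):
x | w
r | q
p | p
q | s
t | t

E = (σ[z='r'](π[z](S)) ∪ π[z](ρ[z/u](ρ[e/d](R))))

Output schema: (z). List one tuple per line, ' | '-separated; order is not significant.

Subexpression sizes:
  S → 6
  π[z](S) → 6
  σ[z='r'](π[z](S)) → 1
  R → 5
  ρ[e/d](R) → 5
  ρ[z/u](ρ[e/d](R)) → 5
  π[z](ρ[z/u](ρ[e/d](R))) → 5
  (σ[z='r'](π[z](S)) ∪ π[z](ρ[z/u](ρ[e/d](R)))) → 6

== RESULT ==
z
p
p
r
r
r
s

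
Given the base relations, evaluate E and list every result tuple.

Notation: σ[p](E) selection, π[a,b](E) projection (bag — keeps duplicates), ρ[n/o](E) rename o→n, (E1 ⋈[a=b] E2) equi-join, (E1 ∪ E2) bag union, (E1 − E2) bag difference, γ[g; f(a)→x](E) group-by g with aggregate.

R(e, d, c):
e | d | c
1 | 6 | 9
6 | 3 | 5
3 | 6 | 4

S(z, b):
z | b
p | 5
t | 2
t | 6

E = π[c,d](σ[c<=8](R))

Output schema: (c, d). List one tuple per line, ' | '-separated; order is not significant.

Row counts bottom-up:
  R → 3
  σ[c<=8](R) → 2
  π[c,d](σ[c<=8](R)) → 2

== RESULT ==
c | d
4 | 6
5 | 3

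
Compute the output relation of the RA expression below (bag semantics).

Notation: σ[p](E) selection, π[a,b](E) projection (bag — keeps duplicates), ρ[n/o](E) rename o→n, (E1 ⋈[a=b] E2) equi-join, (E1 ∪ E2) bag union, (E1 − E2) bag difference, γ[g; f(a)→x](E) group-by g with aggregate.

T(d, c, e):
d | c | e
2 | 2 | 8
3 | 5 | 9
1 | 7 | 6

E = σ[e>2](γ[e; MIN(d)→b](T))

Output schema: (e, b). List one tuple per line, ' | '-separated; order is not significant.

Stepwise |·|:
  T → 3
  γ[e; MIN(d)→b](T) → 3
  σ[e>2](γ[e; MIN(d)→b](T)) → 3

== RESULT ==
e | b
6 | 1
8 | 2
9 | 3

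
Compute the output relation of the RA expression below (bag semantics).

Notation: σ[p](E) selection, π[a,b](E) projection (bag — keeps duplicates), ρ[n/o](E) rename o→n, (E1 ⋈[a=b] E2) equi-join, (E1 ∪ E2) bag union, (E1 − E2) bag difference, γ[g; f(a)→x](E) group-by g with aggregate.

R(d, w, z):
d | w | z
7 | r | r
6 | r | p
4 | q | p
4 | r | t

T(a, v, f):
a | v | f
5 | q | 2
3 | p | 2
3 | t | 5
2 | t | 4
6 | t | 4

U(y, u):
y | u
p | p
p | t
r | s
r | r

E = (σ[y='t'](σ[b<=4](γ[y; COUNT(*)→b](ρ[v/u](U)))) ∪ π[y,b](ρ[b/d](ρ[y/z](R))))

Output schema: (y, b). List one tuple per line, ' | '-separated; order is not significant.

Per-node cardinality:
  U → 4
  ρ[v/u](U) → 4
  γ[y; COUNT(*)→b](ρ[v/u](U)) → 2
  σ[b<=4](γ[y; COUNT(*)→b](ρ[v/u](U))) → 2
  σ[y='t'](σ[b<=4](γ[y; COUNT(*)→b](ρ[v/u](U)))) → 0
  R → 4
  ρ[y/z](R) → 4
  ρ[b/d](ρ[y/z](R)) → 4
  π[y,b](ρ[b/d](ρ[y/z](R))) → 4
  (σ[y='t'](σ[b<=4](γ[y; COUNT(*)→b](ρ[v/u](U)))) ∪ π[y,b](ρ[b/d](ρ[y/z](R)))) → 4

== RESULT ==
y | b
p | 4
p | 6
r | 7
t | 4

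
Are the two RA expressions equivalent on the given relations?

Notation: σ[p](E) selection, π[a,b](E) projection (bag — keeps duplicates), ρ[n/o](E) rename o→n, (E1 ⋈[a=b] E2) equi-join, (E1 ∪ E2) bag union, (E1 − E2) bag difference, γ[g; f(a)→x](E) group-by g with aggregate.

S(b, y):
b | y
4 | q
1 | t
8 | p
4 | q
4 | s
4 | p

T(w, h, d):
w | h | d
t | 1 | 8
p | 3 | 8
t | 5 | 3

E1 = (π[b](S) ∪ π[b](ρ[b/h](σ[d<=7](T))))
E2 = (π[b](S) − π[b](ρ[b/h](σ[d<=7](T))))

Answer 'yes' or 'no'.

E1 per-node cardinality:
  S → 6
  π[b](S) → 6
  T → 3
  σ[d<=7](T) → 1
  ρ[b/h](σ[d<=7](T)) → 1
  π[b](ρ[b/h](σ[d<=7](T))) → 1
  (π[b](S) ∪ π[b](ρ[b/h](σ[d<=7](T)))) → 7
E2 per-node cardinality:
  S → 6
  π[b](S) → 6
  T → 3
  σ[d<=7](T) → 1
  ρ[b/h](σ[d<=7](T)) → 1
  π[b](ρ[b/h](σ[d<=7](T))) → 1
  (π[b](S) − π[b](ρ[b/h](σ[d<=7](T)))) → 6

E1 result:
b
1
4
4
4
4
5
8
E2 result:
b
1
4
4
4
4
8
Witness: (5,) appears 1× in E1 but 0× in E2.

no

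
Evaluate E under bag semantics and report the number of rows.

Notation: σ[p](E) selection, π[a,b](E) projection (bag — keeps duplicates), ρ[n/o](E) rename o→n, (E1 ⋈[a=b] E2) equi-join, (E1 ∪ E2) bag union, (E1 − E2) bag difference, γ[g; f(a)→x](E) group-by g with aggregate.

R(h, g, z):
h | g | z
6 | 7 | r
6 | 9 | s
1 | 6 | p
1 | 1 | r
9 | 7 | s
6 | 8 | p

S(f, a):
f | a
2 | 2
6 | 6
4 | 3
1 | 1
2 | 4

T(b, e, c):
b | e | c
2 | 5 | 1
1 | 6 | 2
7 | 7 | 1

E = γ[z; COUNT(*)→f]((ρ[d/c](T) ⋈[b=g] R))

Stepwise |·|:
  T → 3
  ρ[d/c](T) → 3
  R → 6
  (ρ[d/c](T) ⋈[b=g] R) → 3
  γ[z; COUNT(*)→f]((ρ[d/c](T) ⋈[b=g] R)) → 2

|E| = 2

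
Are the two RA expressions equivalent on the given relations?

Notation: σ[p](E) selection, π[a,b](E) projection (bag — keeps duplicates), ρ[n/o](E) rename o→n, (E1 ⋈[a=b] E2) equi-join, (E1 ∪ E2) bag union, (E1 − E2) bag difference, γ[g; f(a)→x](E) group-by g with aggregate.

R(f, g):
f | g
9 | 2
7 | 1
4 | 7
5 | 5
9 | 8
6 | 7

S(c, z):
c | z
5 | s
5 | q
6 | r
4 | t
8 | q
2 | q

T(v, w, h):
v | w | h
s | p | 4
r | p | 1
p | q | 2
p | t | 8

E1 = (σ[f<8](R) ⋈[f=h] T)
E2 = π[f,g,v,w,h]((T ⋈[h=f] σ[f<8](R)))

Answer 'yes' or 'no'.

E1 stepwise |·|:
  R → 6
  σ[f<8](R) → 4
  T → 4
  (σ[f<8](R) ⋈[f=h] T) → 1
E2 stepwise |·|:
  T → 4
  R → 6
  σ[f<8](R) → 4
  (T ⋈[h=f] σ[f<8](R)) → 1
  π[f,g,v,w,h]((T ⋈[h=f] σ[f<8](R))) → 1

E1 and E2 produce the same multiset:
f | g | v | w | h
4 | 7 | s | p | 4

yes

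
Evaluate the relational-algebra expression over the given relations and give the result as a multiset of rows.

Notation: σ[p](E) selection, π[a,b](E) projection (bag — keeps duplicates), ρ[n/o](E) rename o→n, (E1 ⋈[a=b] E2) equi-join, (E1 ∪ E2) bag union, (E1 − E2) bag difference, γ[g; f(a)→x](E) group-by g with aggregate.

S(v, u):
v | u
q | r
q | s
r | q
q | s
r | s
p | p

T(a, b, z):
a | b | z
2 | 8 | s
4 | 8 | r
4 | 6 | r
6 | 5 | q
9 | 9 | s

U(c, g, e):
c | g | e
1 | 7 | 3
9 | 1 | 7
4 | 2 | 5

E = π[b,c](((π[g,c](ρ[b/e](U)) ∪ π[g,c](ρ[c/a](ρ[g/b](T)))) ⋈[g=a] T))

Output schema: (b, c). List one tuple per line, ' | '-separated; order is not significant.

Subexpression sizes:
  U → 3
  ρ[b/e](U) → 3
  π[g,c](ρ[b/e](U)) → 3
  T → 5
  ρ[g/b](T) → 5
  ρ[c/a](ρ[g/b](T)) → 5
  π[g,c](ρ[c/a](ρ[g/b](T))) → 5
  (π[g,c](ρ[b/e](U)) ∪ π[g,c](ρ[c/a](ρ[g/b](T)))) → 8
  T → 5
  ((π[g,c](ρ[b/e](U)) ∪ π[g,c](ρ[c/a](ρ[g/b](T)))) ⋈[g=a] T) → 3
  π[b,c](((π[g,c](ρ[b/e](U)) ∪ π[g,c](ρ[c/a](ρ[g/b](T)))) ⋈[g=a] T)) → 3

== RESULT ==
b | c
5 | 4
8 | 4
9 | 9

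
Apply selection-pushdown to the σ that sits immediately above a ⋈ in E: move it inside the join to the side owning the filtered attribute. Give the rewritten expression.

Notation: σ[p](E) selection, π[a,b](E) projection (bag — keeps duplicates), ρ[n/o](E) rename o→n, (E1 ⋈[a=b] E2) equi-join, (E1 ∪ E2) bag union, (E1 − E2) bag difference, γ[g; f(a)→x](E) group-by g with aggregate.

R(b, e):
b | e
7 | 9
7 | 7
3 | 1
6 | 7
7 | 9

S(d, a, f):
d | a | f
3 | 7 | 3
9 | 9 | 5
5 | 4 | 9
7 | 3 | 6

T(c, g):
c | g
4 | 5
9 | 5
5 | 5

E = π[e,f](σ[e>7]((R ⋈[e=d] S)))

σ filters on e, owned by the left side.
E' = π[e,f]((σ[e>7](R) ⋈[e=d] S))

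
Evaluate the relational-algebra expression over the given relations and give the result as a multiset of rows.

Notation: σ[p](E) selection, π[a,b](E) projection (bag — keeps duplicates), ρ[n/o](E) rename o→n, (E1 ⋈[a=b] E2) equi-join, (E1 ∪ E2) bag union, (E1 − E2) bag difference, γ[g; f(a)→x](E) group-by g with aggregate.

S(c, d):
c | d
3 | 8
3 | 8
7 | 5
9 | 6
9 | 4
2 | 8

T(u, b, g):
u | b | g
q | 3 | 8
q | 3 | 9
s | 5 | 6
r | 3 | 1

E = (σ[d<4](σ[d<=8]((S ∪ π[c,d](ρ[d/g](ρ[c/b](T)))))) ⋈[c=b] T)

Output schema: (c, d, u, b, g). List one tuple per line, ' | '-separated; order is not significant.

Per-node cardinality:
  S → 6
  T → 4
  ρ[c/b](T) → 4
  ρ[d/g](ρ[c/b](T)) → 4
  π[c,d](ρ[d/g](ρ[c/b](T))) → 4
  (S ∪ π[c,d](ρ[d/g](ρ[c/b](T)))) → 10
  σ[d<=8]((S ∪ π[c,d](ρ[d/g](ρ[c/b](T))))) → 9
  σ[d<4](σ[d<=8]((S ∪ π[c,d](ρ[d/g](ρ[c/b](T)))))) → 1
  T → 4
  (σ[d<4](σ[d<=8]((S ∪ π[c,d](ρ[d/g](ρ[c/b](T)))))) ⋈[c=b] T) → 3

== RESULT ==
c | d | u | b | g
3 | 1 | q | 3 | 8
3 | 1 | q | 3 | 9
3 | 1 | r | 3 | 1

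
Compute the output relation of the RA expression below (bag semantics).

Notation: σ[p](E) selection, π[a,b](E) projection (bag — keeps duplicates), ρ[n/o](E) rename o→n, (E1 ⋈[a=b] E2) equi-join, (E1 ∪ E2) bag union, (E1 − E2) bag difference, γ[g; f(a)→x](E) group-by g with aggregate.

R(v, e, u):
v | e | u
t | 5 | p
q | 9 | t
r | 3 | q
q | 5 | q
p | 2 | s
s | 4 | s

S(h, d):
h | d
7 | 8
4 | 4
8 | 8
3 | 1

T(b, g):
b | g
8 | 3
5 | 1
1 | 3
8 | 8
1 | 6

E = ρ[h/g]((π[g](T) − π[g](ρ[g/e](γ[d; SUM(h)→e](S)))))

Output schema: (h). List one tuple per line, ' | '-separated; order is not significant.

Row counts bottom-up:
  T → 5
  π[g](T) → 5
  S → 4
  γ[d; SUM(h)→e](S) → 3
  ρ[g/e](γ[d; SUM(h)→e](S)) → 3
  π[g](ρ[g/e](γ[d; SUM(h)→e](S))) → 3
  (π[g](T) − π[g](ρ[g/e](γ[d; SUM(h)→e](S)))) → 4
  ρ[h/g]((π[g](T) − π[g](ρ[g/e](γ[d; SUM(h)→e](S))))) → 4

== RESULT ==
h
1
3
6
8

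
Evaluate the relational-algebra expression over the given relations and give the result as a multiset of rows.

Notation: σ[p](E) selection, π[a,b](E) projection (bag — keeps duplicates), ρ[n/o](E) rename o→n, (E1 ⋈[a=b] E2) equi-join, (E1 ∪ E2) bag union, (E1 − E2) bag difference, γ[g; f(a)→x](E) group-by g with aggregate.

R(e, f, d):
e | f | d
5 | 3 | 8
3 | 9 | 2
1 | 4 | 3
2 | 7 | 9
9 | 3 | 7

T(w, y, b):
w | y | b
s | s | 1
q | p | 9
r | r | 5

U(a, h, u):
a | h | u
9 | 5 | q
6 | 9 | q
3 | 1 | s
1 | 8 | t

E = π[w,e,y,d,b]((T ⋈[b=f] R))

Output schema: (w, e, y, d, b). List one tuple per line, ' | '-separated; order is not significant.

Stepwise |·|:
  T → 3
  R → 5
  (T ⋈[b=f] R) → 1
  π[w,e,y,d,b]((T ⋈[b=f] R)) → 1

== RESULT ==
w | e | y | d | b
q | 3 | p | 2 | 9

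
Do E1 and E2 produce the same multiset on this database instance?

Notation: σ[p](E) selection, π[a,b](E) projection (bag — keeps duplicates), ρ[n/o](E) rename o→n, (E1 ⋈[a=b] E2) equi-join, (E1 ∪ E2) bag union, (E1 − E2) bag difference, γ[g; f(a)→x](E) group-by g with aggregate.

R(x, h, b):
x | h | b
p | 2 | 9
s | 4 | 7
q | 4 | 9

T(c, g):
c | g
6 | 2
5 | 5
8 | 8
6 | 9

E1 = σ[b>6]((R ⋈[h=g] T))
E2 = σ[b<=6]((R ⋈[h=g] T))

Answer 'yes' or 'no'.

E1 stepwise |·|:
  R → 3
  T → 4
  (R ⋈[h=g] T) → 1
  σ[b>6]((R ⋈[h=g] T)) → 1
E2 stepwise |·|:
  R → 3
  T → 4
  (R ⋈[h=g] T) → 1
  σ[b<=6]((R ⋈[h=g] T)) → 0

E1 result:
x | h | b | c | g
p | 2 | 9 | 6 | 2
E2 result:
x | h | b | c | g
(0 rows)
Witness: ('p', 2, 9, 6, 2) appears 1× in E1 but 0× in E2.

no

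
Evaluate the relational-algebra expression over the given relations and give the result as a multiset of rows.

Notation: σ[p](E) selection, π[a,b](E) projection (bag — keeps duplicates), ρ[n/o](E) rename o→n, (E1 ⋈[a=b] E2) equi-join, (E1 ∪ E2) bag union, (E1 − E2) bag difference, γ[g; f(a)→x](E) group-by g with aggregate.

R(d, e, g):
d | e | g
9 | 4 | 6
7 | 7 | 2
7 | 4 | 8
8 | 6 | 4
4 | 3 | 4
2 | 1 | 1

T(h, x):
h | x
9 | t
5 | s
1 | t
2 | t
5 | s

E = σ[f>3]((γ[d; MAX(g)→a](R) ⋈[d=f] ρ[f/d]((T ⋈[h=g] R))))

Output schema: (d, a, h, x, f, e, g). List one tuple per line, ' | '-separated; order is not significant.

Row counts bottom-up:
  R → 6
  γ[d; MAX(g)→a](R) → 5
  T → 5
  R → 6
  (T ⋈[h=g] R) → 2
  ρ[f/d]((T ⋈[h=g] R)) → 2
  (γ[d; MAX(g)→a](R) ⋈[d=f] ρ[f/d]((T ⋈[h=g] R))) → 2
  σ[f>3]((γ[d; MAX(g)→a](R) ⋈[d=f] ρ[f/d]((T ⋈[h=g] R)))) → 1

== RESULT ==
d | a | h | x | f | e | g
7 | 8 | 2 | t | 7 | 7 | 2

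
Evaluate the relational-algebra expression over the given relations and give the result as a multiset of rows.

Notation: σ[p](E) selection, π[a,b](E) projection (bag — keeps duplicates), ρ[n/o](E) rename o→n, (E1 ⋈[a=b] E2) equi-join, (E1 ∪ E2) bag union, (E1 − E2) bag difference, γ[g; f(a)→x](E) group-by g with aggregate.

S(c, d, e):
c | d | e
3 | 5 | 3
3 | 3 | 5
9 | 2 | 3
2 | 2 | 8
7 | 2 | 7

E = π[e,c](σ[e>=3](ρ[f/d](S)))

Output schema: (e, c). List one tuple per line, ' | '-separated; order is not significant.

Per-node cardinality:
  S → 5
  ρ[f/d](S) → 5
  σ[e>=3](ρ[f/d](S)) → 5
  π[e,c](σ[e>=3](ρ[f/d](S))) → 5

== RESULT ==
e | c
3 | 3
3 | 9
5 | 3
7 | 7
8 | 2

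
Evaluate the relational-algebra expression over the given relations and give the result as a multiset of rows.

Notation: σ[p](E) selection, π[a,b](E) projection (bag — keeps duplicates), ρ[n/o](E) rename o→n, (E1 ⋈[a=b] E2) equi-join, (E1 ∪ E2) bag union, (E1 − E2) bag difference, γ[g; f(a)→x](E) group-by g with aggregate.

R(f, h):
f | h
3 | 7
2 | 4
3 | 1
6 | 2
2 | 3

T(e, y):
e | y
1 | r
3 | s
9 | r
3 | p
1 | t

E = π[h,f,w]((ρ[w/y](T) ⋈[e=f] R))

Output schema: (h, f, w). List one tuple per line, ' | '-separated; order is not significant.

Stepwise |·|:
  T → 5
  ρ[w/y](T) → 5
  R → 5
  (ρ[w/y](T) ⋈[e=f] R) → 4
  π[h,f,w]((ρ[w/y](T) ⋈[e=f] R)) → 4

== RESULT ==
h | f | w
1 | 3 | p
1 | 3 | s
7 | 3 | p
7 | 3 | s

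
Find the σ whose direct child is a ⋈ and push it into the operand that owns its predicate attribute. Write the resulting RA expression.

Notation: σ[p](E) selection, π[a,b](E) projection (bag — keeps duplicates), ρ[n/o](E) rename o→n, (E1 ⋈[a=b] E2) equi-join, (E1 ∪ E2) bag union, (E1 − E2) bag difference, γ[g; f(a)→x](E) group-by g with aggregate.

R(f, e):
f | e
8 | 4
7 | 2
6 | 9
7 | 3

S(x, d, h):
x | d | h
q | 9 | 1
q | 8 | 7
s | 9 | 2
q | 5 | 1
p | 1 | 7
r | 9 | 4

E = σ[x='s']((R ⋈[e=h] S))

σ filters on x, owned by the right side.
E' = (R ⋈[e=h] σ[x='s'](S))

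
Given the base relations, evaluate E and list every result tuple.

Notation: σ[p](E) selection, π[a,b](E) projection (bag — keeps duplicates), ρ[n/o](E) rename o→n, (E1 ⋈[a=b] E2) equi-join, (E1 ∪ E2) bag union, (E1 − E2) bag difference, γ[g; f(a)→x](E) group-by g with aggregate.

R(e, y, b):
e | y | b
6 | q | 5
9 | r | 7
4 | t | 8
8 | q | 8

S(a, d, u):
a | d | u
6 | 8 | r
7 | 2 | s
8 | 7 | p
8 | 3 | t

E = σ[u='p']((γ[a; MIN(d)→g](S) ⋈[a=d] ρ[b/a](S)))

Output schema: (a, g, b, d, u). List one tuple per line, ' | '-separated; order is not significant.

Subexpression sizes:
  S → 4
  γ[a; MIN(d)→g](S) → 3
  S → 4
  ρ[b/a](S) → 4
  (γ[a; MIN(d)→g](S) ⋈[a=d] ρ[b/a](S)) → 2
  σ[u='p']((γ[a; MIN(d)→g](S) ⋈[a=d] ρ[b/a](S))) → 1

== RESULT ==
a | g | b | d | u
7 | 2 | 8 | 7 | p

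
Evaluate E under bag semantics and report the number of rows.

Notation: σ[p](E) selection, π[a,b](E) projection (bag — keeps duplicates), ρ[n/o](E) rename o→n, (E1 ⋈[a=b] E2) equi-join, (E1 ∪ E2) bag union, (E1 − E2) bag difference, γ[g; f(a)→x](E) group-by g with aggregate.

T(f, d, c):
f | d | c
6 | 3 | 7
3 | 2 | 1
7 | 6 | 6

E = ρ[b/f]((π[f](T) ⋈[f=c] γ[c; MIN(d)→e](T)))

Stepwise |·|:
  T → 3
  π[f](T) → 3
  T → 3
  γ[c; MIN(d)→e](T) → 3
  (π[f](T) ⋈[f=c] γ[c; MIN(d)→e](T)) → 2
  ρ[b/f]((π[f](T) ⋈[f=c] γ[c; MIN(d)→e](T))) → 2

|E| = 2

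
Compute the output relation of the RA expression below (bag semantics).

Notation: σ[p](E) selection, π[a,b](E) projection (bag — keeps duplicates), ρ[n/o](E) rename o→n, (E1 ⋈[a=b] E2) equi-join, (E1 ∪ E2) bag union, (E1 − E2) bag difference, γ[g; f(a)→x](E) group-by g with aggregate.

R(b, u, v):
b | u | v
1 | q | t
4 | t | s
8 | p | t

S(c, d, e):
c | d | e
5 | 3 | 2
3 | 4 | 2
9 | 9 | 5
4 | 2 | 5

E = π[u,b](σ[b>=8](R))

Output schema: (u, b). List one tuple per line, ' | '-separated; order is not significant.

Subexpression sizes:
  R → 3
  σ[b>=8](R) → 1
  π[u,b](σ[b>=8](R)) → 1

== RESULT ==
u | b
p | 8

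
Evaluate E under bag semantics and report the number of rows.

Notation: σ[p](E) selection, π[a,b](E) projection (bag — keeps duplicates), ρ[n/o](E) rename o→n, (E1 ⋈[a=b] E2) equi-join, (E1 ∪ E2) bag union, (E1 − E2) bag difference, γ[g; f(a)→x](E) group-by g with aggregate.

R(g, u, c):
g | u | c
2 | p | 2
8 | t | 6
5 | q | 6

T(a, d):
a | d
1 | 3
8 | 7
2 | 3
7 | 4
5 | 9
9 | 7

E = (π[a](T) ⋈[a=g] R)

Subexpression sizes:
  T → 6
  π[a](T) → 6
  R → 3
  (π[a](T) ⋈[a=g] R) → 3

|E| = 3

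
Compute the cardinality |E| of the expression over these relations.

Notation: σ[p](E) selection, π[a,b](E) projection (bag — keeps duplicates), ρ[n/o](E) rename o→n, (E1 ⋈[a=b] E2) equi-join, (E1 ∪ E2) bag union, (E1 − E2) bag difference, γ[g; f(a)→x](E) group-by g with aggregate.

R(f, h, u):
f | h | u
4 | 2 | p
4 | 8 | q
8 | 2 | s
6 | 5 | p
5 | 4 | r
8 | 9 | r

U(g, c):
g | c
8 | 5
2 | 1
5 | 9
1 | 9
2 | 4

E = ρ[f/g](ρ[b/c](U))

Subexpression sizes:
  U → 5
  ρ[b/c](U) → 5
  ρ[f/g](ρ[b/c](U)) → 5

|E| = 5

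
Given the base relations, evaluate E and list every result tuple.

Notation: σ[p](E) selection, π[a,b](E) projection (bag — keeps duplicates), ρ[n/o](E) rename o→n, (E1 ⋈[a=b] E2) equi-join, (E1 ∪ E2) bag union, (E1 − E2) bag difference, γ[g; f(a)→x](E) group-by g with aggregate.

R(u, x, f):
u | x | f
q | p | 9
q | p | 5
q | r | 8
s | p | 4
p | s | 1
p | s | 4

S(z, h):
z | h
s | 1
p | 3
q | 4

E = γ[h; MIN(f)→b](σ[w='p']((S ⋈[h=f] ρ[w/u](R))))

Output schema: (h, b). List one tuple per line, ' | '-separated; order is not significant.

Row counts bottom-up:
  S → 3
  R → 6
  ρ[w/u](R) → 6
  (S ⋈[h=f] ρ[w/u](R)) → 3
  σ[w='p']((S ⋈[h=f] ρ[w/u](R))) → 2
  γ[h; MIN(f)→b](σ[w='p']((S ⋈[h=f] ρ[w/u](R)))) → 2

== RESULT ==
h | b
1 | 1
4 | 4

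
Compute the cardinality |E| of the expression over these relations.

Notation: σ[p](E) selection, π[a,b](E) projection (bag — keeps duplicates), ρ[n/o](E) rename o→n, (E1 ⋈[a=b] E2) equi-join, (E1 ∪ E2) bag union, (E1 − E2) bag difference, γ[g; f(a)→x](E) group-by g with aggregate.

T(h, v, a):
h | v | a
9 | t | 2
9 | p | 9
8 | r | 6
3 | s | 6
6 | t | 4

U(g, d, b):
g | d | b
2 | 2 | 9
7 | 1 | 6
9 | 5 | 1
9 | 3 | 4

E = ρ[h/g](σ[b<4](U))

Row counts bottom-up:
  U → 4
  σ[b<4](U) → 1
  ρ[h/g](σ[b<4](U)) → 1

|E| = 1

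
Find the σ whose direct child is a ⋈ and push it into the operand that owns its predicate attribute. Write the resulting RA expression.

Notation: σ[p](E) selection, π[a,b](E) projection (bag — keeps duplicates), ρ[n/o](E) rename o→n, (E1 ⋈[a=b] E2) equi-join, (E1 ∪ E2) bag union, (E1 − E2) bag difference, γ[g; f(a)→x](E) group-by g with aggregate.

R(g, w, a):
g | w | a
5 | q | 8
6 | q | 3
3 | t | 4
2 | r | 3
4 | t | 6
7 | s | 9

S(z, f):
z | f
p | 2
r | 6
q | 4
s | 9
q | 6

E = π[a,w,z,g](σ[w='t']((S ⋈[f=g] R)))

σ filters on w, owned by the right side.
E' = π[a,w,z,g]((S ⋈[f=g] σ[w='t'](R)))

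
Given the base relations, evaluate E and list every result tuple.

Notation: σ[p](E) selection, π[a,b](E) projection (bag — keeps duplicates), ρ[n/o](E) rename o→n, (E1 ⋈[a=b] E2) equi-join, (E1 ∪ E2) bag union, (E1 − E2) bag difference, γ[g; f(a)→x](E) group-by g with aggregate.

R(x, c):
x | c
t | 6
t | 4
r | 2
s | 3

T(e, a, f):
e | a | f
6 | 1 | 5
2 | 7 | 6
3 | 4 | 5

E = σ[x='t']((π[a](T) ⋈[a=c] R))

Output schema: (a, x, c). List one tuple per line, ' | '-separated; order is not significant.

Subexpression sizes:
  T → 3
  π[a](T) → 3
  R → 4
  (π[a](T) ⋈[a=c] R) → 1
  σ[x='t']((π[a](T) ⋈[a=c] R)) → 1

== RESULT ==
a | x | c
4 | t | 4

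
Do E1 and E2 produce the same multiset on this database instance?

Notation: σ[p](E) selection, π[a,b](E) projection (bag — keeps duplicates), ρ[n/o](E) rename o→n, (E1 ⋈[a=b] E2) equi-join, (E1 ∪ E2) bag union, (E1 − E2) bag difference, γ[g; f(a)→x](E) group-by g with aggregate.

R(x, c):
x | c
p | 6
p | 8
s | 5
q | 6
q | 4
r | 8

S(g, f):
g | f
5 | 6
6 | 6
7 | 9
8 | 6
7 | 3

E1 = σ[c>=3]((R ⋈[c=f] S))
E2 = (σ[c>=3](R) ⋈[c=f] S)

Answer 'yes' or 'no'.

E1 per-node cardinality:
  R → 6
  S → 5
  (R ⋈[c=f] S) → 6
  σ[c>=3]((R ⋈[c=f] S)) → 6
E2 per-node cardinality:
  R → 6
  σ[c>=3](R) → 6
  S → 5
  (σ[c>=3](R) ⋈[c=f] S) → 6

E1 and E2 produce the same multiset:
x | c | g | f
p | 6 | 5 | 6
p | 6 | 6 | 6
p | 6 | 8 | 6
q | 6 | 5 | 6
q | 6 | 6 | 6
q | 6 | 8 | 6

yes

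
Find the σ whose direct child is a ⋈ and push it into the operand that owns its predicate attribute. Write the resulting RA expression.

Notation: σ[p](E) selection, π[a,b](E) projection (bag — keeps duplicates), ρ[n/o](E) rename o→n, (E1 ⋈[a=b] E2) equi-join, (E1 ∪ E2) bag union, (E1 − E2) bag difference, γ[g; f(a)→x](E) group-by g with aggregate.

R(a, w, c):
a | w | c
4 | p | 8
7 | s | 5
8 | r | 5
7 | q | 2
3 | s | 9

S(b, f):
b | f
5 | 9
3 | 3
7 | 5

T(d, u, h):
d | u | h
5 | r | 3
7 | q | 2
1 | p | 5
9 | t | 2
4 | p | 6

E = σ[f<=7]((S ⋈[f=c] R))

σ filters on f, owned by the left side.
E' = (σ[f<=7](S) ⋈[f=c] R)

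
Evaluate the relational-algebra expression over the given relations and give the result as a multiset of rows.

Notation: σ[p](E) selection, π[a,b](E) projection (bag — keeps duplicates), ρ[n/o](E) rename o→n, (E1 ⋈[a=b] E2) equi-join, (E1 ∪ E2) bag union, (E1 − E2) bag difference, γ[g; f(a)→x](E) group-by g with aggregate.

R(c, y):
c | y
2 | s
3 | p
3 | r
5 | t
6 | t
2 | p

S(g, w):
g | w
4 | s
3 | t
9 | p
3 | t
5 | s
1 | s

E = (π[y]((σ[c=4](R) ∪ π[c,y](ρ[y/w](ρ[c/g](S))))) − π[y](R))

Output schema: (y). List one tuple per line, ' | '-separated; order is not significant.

Row counts bottom-up:
  R → 6
  σ[c=4](R) → 0
  S → 6
  ρ[c/g](S) → 6
  ρ[y/w](ρ[c/g](S)) → 6
  π[c,y](ρ[y/w](ρ[c/g](S))) → 6
  (σ[c=4](R) ∪ π[c,y](ρ[y/w](ρ[c/g](S)))) → 6
  π[y]((σ[c=4](R) ∪ π[c,y](ρ[y/w](ρ[c/g](S))))) → 6
  R → 6
  π[y](R) → 6
  (π[y]((σ[c=4](R) ∪ π[c,y](ρ[y/w](ρ[c/g](S))))) − π[y](R)) → 2

== RESULT ==
y
s
s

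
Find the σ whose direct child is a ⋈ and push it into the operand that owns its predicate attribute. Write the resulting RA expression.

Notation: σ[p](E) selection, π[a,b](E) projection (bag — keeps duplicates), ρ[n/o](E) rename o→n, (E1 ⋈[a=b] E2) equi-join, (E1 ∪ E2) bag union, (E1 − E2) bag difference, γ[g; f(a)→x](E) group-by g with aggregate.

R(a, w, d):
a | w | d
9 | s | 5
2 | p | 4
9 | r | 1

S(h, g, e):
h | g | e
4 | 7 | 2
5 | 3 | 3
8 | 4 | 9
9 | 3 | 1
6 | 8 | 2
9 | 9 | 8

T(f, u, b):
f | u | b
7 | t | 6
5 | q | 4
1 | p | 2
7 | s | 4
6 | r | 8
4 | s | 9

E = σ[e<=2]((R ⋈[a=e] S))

σ filters on e, owned by the right side.
E' = (R ⋈[a=e] σ[e<=2](S))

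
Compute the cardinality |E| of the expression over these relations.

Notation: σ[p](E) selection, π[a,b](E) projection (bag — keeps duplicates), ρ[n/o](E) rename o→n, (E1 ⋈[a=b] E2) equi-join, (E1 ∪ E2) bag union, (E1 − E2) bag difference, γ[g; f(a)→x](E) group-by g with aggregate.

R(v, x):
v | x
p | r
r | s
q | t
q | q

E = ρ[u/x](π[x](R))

Stepwise |·|:
  R → 4
  π[x](R) → 4
  ρ[u/x](π[x](R)) → 4

|E| = 4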